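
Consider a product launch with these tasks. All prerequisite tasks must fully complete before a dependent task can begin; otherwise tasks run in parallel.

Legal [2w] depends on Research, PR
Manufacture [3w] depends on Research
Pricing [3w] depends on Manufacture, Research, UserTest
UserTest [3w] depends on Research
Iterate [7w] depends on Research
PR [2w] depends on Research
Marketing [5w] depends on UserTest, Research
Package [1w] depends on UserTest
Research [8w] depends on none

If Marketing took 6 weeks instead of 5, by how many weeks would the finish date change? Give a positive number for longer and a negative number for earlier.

As given, the longest chain is Research→UserTest→Marketing = 8+3+5 = 16, so the finish is 16 weeks.
Since Marketing is critical, the +1 change carries straight to that chain (now 17 weeks).
The critical path is still Research→UserTest→Marketing; finish is now 17 weeks.
Change in finish: 17 − 16 = +1 weeks.

1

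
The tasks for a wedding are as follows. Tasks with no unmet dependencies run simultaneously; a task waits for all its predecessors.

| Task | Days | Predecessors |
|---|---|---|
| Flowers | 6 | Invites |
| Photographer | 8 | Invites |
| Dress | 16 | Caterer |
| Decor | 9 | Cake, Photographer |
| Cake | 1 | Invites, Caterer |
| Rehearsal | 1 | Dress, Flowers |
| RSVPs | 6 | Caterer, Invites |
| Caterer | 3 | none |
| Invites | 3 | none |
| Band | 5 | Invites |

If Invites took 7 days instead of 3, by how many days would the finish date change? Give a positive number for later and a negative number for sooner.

4

Baseline: Invites→Photographer→Decor = 3+8+9 = 20 → 20 days.
Invites is on the critical path; changing it to 7 makes that path 24 days.
The critical path is still Invites→Photographer→Decor; finish is now 24 days.
Change in finish: 24 − 20 = +4 days.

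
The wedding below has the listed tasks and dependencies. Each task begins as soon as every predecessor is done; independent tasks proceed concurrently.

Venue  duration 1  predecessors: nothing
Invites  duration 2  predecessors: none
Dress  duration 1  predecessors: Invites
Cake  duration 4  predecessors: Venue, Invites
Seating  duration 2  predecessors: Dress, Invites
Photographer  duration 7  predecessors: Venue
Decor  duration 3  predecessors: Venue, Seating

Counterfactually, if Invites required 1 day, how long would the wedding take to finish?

8

Actual critical path: Invites→Dress→Seating→Decor = 2+1+2+3 = 8 ⇒ 8 days.
Invites lies on that path, so at 1 day the path becomes 7 days.
The binding chain switches to Venue→Photographer = 1+7 = 8; finish 8 days.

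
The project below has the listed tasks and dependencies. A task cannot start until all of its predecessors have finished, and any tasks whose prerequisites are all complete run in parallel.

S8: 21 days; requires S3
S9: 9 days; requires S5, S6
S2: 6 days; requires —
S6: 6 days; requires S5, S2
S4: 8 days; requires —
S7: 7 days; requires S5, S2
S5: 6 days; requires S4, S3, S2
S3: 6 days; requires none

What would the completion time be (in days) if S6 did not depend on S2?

Before: longest chain S4→S5→S6→S9 = 8+6+6+9 = 29, finish 29.
Dropping S2→S6 doesn't change S6's earliest start (14); another predecessor still binds.
After: S4→S5→S6→S9 = 8+6+6+9 = 29 → 29 days.

29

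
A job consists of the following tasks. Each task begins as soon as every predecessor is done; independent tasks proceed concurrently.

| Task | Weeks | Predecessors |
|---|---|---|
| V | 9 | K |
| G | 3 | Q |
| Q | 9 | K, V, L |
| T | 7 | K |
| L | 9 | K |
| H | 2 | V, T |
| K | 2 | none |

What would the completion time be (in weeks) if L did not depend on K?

23

Original critical path: K→L→Q→G = 2+9+9+3 = 23 ⇒ 23 weeks.
Without K→L, L's earliest start moves from 2 to 0.
New critical path: K→V→Q→G = 2+9+9+3 = 23 ⇒ 23 weeks.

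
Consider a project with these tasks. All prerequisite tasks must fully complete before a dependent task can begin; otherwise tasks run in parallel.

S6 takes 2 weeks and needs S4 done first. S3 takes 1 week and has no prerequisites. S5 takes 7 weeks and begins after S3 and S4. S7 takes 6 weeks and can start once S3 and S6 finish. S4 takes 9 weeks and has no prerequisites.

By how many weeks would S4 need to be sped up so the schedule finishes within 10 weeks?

7

Current finish: 17 weeks; target: 10.
S4 is on every critical path, so each week cut from S4 cuts the finish by one (this holds down to a finish of 9).
Need 17 − 10 = 7 weeks off S4 → S4 becomes 2 weeks, finish becomes 10.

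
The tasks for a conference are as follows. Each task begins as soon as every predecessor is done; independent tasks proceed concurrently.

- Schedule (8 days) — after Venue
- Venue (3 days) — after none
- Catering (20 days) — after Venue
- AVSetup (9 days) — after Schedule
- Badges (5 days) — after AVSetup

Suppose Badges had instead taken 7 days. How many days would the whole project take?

Critical path before the change: Venue→Schedule→AVSetup→Badges = 3+8+9+5 = 25 giving 25 days.
Since Badges is critical, the +2 change carries straight to that chain (now 27 days).
The critical path is still Venue→Schedule→AVSetup→Badges; finish is now 27 days.

27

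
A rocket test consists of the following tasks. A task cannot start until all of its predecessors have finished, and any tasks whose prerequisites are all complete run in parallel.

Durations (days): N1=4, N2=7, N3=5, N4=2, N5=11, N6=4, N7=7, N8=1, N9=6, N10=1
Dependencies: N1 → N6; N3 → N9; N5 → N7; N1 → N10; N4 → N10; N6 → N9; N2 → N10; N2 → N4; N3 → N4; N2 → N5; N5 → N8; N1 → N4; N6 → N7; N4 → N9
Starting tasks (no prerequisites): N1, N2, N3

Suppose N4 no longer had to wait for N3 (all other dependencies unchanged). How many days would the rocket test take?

With the dependency in place, N2→N5→N7 = 7+11+7 = 25 sets the finish at 25 days.
Dropping N3→N4 doesn't change N4's earliest start (7); another predecessor still binds.
After: N2→N5→N7 = 7+11+7 = 25 → 25 days.

25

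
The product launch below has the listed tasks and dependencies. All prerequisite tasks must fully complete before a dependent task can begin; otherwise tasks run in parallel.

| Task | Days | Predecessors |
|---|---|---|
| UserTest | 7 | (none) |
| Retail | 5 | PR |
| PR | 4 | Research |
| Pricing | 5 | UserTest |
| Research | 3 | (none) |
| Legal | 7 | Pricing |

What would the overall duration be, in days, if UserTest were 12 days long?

24

Actual critical path: UserTest→Pricing→Legal = 7+5+7 = 19 ⇒ 19 days.
UserTest is on the critical path; changing it to 12 makes that path 24 days.
The critical path is still UserTest→Pricing→Legal; finish is now 24 days.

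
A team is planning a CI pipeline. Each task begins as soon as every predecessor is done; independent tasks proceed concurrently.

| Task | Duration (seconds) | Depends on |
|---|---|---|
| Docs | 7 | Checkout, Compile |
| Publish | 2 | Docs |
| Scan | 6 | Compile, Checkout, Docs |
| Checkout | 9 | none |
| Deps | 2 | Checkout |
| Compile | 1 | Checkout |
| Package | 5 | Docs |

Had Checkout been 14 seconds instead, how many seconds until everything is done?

As given, the longest chain is Checkout→Compile→Docs→Scan = 9+1+7+6 = 23, so the finish is 23 seconds.
Checkout is on the critical path; changing it to 14 makes that path 28 seconds.
The critical path is still Checkout→Compile→Docs→Scan; finish is now 28 seconds.

28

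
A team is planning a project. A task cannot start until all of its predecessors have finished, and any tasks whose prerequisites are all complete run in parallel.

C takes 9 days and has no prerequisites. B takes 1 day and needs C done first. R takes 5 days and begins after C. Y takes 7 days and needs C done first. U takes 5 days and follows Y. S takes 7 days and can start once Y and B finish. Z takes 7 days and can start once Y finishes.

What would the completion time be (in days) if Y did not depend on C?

17

With the dependency in place, C→Y→S = 9+7+7 = 23 sets the finish at 23 days.
Without C→Y, Y's earliest start moves from 9 to 0.
The longest chain is now C→B→S = 9+1+7 = 17, so the project takes 17 days.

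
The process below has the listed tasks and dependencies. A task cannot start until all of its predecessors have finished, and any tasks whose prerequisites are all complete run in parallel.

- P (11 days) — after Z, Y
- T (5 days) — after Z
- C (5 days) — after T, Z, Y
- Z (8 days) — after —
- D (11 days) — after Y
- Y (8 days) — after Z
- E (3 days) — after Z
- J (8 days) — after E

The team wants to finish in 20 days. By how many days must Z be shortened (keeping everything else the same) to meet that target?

7

Current finish: 27 days; target: 20.
Z is on every critical path, so each day cut from Z cuts the finish by one (this holds down to a finish of 20).
Need 27 − 20 = 7 days off Z → Z becomes 1 day, finish becomes 20.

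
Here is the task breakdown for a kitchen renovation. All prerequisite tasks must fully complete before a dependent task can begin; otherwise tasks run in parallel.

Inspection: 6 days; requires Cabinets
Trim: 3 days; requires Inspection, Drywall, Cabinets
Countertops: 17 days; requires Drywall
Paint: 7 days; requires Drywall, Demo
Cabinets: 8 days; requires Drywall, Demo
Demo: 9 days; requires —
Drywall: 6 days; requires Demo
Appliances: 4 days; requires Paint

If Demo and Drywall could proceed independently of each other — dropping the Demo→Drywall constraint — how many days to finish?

With the dependency in place, Demo→Drywall→Cabinets→Inspection→Trim = 9+6+8+6+3 = 32 sets the finish at 32 days.
Without Demo→Drywall, Drywall's earliest start moves from 9 to 0.
New critical path: Demo→Cabinets→Inspection→Trim = 9+8+6+3 = 26 ⇒ 26 days.

26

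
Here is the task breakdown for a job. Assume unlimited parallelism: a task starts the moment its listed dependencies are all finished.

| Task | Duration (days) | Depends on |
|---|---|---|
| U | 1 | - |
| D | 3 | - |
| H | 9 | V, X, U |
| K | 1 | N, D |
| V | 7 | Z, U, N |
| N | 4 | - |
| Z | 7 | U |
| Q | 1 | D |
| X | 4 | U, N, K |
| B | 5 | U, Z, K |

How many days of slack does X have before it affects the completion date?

U→Z→V→H = 1+7+7+9 = 24 sets the makespan at 24 days.
X finishes as early as 9 and must finish by 15.
Float = 24 − 18 = 6.

6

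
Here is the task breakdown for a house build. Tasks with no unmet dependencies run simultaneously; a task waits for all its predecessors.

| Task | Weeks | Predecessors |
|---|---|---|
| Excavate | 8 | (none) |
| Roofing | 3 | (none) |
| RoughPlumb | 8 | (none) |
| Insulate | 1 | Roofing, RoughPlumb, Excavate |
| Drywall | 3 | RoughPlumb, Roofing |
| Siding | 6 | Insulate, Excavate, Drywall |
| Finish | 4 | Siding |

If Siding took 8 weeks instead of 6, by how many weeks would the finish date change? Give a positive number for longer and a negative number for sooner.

Critical path before the change: RoughPlumb→Drywall→Siding→Finish = 8+3+6+4 = 21 giving 21 weeks.
Siding lies on that path, so at 8 weeks the path becomes 23 weeks.
That remains the longest chain; total 23 weeks.
Change in finish: 23 − 21 = +2 weeks.

2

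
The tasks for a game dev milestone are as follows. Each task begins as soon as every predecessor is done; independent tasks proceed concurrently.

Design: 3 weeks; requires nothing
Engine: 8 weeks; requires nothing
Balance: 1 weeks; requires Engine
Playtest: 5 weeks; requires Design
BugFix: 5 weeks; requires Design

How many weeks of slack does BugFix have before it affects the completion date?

1

Critical path: Engine→Balance = 8+1 = 9, so the finish is 9 weeks.
The longest chain containing BugFix totals 8 weeks.
Slack of BugFix = 4 − 3 = 1 week.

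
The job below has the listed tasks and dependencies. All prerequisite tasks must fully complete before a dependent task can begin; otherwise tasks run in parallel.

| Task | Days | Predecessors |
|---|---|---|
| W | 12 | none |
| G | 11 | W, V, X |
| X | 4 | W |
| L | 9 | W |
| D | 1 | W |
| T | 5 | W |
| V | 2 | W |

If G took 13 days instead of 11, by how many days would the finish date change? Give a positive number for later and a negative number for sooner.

2

As given, the longest chain is W→X→G = 12+4+11 = 27, so the finish is 27 days.
G is on the critical path; changing it to 13 makes that path 29 days.
The critical path is still W→X→G; finish is now 29 days.
Change in finish: 29 − 27 = +2 days.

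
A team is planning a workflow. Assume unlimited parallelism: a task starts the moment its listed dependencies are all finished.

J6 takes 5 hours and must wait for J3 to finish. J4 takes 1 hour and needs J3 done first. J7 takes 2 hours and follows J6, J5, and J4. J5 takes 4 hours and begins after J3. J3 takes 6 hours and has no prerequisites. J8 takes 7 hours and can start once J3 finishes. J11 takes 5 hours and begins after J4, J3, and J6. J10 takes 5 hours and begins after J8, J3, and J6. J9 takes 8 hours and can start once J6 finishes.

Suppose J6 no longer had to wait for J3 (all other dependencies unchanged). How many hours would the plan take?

18

With the dependency in place, J3→J6→J9 = 6+5+8 = 19 sets the finish at 19 hours.
Without J3→J6, J6's earliest start moves from 6 to 0.
After: J3→J8→J10 = 6+7+5 = 18 → 18 hours.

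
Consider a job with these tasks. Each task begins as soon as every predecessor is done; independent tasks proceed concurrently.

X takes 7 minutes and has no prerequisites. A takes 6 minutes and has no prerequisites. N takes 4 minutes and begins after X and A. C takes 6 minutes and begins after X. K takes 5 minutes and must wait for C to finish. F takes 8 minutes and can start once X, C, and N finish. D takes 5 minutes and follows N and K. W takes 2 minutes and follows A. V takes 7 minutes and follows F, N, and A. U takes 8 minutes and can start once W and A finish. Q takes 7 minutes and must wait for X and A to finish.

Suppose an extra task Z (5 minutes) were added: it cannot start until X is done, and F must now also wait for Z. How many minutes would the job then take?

Originally the job takes 28 minutes.
With Z inserted, F now waits for max(X, C, N, Z).
New critical path: X→C→F→V = 7+6+8+7 = 28 ⇒ 28 minutes.

28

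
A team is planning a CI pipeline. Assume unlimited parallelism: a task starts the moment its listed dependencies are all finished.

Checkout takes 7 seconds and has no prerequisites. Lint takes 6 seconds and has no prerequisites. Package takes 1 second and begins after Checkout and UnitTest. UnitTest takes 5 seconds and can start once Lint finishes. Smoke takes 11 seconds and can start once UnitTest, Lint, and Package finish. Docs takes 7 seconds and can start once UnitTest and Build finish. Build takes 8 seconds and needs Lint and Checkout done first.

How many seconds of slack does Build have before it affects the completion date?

Critical path: Lint→UnitTest→Package→Smoke = 6+5+1+11 = 23, so the finish is 23 seconds.
Longest path through Build: 22 seconds (earliest finish 15, latest finish 16).
So Build can slip 16 − 15 = 1 second.

1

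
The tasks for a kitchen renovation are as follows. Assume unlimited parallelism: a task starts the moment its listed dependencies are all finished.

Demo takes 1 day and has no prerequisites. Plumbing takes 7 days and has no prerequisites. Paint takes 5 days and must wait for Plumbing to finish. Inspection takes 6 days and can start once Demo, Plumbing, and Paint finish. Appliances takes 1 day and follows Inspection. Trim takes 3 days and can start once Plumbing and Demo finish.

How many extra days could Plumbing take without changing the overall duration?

The longest chain is Plumbing→Paint→Inspection→Appliances = 7+5+6+1 = 19; overall finish 19 days.
Plumbing finishes as early as 7 and must finish by 7.
So Plumbing can slip 7 − 7 = 0 days.

0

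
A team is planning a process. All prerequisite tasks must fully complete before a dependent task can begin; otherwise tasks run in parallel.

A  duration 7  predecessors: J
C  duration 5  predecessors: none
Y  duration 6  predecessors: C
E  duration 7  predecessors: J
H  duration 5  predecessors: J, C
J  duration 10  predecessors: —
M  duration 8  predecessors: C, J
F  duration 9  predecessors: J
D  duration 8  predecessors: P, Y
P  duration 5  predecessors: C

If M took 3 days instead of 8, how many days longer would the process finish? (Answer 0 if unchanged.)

0

As given, the longest chain is C→Y→D = 5+6+8 = 19, so the finish is 19 days.
M has 1 day of float (longest path through it is 18).
The critical path is still C→Y→D; finish is now 19 days.
Change in finish: 19 − 19 = +0 days.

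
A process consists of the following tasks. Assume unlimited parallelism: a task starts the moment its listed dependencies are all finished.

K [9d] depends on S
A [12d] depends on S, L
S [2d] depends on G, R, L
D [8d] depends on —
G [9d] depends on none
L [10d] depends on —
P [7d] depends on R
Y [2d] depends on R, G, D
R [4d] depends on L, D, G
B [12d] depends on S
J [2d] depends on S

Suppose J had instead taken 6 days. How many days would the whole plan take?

28

Baseline: L→R→S→B = 10+4+2+12 = 28 → 28 days.
J is off the critical path — its longest chain is 18 days, giving 10 of slack.
The critical path is still L→R→S→B; finish is now 28 days.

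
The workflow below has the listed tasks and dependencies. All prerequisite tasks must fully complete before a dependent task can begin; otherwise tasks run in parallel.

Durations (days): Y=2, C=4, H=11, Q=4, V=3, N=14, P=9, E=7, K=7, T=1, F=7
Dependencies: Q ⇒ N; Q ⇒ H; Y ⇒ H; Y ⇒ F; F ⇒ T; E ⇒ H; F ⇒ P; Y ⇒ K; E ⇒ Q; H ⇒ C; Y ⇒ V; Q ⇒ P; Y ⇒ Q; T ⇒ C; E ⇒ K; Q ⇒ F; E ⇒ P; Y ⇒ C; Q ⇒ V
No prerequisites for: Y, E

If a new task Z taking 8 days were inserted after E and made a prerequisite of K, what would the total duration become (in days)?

27

Originally the schedule takes 27 days.
With Z inserted, K now waits for max(Y, E, Z).
New critical path: E→Q→F→P = 7+4+7+9 = 27 ⇒ 27 days.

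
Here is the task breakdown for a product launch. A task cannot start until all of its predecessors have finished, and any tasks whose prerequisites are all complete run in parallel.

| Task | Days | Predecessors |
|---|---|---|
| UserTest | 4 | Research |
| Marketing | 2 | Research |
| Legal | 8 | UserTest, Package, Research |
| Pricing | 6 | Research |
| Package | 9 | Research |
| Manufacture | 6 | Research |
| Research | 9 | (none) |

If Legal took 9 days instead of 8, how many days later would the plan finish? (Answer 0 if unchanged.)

The binding path is Research→Package→Legal = 9+9+8 = 26; finish at 26 days.
Since Legal is critical, the +1 change carries straight to that chain (now 27 days).
The critical path is still Research→Package→Legal; finish is now 27 days.
Change in finish: 27 − 26 = +1 days.

1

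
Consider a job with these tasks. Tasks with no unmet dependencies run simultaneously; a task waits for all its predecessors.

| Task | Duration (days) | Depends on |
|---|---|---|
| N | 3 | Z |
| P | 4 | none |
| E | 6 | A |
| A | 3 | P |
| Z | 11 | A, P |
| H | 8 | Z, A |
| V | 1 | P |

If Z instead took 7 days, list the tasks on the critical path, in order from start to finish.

The binding path is P→A→Z→H = 4+3+11+8 = 26; finish at 26 days.
Z lies on that path, so at 7 days the path becomes 22 days.
The critical path is still P→A→Z→H; finish is now 22 days.

P, A, Z, H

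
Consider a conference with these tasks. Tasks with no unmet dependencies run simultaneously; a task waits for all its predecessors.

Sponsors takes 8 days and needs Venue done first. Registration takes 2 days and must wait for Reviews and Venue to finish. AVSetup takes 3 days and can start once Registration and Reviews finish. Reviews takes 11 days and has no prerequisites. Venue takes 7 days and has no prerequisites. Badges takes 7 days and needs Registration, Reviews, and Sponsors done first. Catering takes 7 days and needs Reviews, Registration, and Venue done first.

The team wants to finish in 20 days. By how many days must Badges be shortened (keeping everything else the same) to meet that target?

Current finish: 22 days; target: 20.
Badges is on every critical path, so each day cut from Badges cuts the finish by one (this holds down to a finish of 20).
Need 22 − 20 = 2 days off Badges → Badges becomes 5 days, finish becomes 20.

2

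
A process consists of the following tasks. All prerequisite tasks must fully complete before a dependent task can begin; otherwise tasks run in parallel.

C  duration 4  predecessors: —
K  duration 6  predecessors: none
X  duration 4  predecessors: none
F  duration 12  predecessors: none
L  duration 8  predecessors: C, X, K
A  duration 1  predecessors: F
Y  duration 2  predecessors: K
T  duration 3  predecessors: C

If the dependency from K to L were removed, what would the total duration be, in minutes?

With the dependency in place, K→L = 6+8 = 14 sets the finish at 14 minutes.
Without K→L, L's earliest start moves from 6 to 4.
New critical path: F→A = 12+1 = 13 ⇒ 13 minutes.

13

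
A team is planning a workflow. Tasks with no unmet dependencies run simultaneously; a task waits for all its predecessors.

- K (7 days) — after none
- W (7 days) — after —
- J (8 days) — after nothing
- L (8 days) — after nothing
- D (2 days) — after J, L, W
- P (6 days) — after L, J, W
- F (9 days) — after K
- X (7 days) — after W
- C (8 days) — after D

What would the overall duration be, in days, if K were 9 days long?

The binding path is J→D→C = 8+2+8 = 18; finish at 18 days.
K has 2 days of float (longest path through it is 16).
Now K→F = 9+9 = 18 is longest, so the finish becomes 18 days.

18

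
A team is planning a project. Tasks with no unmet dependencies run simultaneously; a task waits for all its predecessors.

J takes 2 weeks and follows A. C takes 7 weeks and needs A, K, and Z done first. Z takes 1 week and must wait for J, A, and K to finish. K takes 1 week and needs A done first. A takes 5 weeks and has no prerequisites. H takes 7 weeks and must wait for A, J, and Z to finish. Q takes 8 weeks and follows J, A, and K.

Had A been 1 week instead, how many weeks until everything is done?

Baseline: A→J→Q = 5+2+8 = 15 → 15 weeks.
A lies on that path, so at 1 week the path becomes 11 weeks.
The critical path is still A→J→Q; finish is now 11 weeks.

11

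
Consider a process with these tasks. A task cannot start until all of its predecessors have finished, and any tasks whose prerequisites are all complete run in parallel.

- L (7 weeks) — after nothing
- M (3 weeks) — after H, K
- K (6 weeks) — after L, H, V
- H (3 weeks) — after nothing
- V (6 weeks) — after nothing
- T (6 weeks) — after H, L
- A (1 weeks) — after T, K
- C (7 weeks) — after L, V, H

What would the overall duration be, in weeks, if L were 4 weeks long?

Actual critical path: L→K→M = 7+6+3 = 16 ⇒ 16 weeks.
Since L is critical, the -3 change carries straight to that chain (now 13 weeks).
Now V→K→M = 6+6+3 = 15 is longest, so the finish becomes 15 weeks.

15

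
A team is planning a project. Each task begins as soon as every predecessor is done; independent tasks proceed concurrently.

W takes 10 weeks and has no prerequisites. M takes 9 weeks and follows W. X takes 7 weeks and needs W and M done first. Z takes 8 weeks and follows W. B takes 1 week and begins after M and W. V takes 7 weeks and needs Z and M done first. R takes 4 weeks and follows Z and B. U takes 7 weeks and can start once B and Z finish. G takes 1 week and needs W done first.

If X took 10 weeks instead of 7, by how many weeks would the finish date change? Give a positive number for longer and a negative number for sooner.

Critical path before the change: W→M→B→U = 10+9+1+7 = 27 giving 27 weeks.
X is off the critical path — its longest chain is 26 weeks, giving 1 of slack.
Now W→M→X = 10+9+10 = 29 is longest, so the finish becomes 29 weeks.
Change in finish: 29 − 27 = +2 weeks.

2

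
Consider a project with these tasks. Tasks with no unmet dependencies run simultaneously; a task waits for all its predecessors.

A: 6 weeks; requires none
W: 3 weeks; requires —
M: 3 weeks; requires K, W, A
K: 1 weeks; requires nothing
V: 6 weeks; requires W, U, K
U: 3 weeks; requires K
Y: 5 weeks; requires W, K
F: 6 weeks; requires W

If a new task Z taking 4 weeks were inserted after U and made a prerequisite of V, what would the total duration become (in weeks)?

Originally the schedule takes 10 weeks.
With Z inserted, V now waits for max(W, U, K, Z).
New critical path: K→U→Z→V = 1+3+4+6 = 14 ⇒ 14 weeks.

14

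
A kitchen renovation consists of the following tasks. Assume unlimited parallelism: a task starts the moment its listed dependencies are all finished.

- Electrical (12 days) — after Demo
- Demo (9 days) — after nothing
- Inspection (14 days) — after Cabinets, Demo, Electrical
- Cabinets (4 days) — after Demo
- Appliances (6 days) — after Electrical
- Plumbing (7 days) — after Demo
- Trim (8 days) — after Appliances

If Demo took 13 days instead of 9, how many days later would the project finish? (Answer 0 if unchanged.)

4

Actual critical path: Demo→Electrical→Inspection = 9+12+14 = 35 ⇒ 35 days.
Demo is on the critical path; changing it to 13 makes that path 39 days.
No other chain overtakes it, so the finish is 39 days.
Change in finish: 39 − 35 = +4 days.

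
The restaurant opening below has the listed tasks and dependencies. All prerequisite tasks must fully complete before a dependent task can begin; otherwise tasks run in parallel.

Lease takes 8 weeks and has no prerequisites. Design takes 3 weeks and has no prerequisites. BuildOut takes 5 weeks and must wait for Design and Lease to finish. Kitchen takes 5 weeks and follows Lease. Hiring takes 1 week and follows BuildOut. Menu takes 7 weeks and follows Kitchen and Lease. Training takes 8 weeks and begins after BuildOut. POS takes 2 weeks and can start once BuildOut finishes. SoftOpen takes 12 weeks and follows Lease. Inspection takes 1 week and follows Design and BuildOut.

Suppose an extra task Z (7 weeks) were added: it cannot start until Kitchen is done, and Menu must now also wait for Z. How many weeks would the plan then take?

27

Originally the plan takes 21 weeks.
With Z inserted, Menu now waits for max(Kitchen, Lease, Z).
New critical path: Lease→Kitchen→Z→Menu = 8+5+7+7 = 27 ⇒ 27 weeks.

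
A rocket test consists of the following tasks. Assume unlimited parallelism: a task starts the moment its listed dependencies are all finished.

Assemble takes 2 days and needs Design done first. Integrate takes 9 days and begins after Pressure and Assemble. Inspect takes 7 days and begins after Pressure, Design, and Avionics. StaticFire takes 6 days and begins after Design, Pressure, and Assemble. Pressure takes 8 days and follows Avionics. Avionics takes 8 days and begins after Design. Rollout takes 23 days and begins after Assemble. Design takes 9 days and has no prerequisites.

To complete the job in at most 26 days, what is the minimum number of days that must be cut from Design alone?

8

Current finish: 34 days; target: 26.
Design is on every critical path, so each day cut from Design cuts the finish by one (this holds down to a finish of 26).
Need 34 − 26 = 8 days off Design → Design becomes 1 day, finish becomes 26.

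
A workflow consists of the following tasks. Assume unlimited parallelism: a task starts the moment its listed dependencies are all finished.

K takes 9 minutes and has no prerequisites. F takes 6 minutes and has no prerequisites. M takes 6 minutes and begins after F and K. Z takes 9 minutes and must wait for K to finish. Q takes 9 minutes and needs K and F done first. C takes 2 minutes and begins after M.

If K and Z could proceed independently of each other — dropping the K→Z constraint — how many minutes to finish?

18

With the dependency in place, K→Z = 9+9 = 18 sets the finish at 18 minutes.
Without K→Z, Z's earliest start moves from 9 to 0.
New critical path: K→Q = 9+9 = 18 ⇒ 18 minutes.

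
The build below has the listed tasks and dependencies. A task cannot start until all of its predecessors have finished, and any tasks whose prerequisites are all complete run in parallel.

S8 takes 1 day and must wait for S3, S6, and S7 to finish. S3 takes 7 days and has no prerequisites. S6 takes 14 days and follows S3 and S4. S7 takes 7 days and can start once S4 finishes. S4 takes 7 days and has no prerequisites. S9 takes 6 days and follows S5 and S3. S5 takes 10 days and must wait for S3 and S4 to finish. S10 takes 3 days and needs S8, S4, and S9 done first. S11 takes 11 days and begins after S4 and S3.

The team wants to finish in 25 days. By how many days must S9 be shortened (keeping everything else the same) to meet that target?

1

Current finish: 26 days; target: 25.
S9 is on every critical path, so each day cut from S9 cuts the finish by one (this holds down to a finish of 25).
Need 26 − 25 = 1 day off S9 → S9 becomes 5 days, finish becomes 25.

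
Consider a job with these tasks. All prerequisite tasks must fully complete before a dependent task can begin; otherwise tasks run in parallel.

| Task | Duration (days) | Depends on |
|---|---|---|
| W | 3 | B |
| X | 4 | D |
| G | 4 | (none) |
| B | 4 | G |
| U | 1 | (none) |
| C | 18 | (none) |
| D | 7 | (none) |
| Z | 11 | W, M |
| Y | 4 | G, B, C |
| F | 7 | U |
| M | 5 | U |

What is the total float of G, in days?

0

Critical path: G→B→W→Z = 4+4+3+11 = 22, so the finish is 22 days.
G finishes as early as 4 and must finish by 4.
Slack of G = 0 − 0 = 0 days.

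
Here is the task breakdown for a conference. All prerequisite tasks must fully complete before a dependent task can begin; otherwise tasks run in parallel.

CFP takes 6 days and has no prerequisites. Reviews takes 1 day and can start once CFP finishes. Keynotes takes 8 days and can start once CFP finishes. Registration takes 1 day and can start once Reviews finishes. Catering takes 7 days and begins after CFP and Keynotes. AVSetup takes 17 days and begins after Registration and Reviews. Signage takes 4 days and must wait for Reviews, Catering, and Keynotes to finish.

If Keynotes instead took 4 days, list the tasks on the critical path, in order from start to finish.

CFP, Reviews, Registration, AVSetup

Actual critical path: CFP→Keynotes→Catering→Signage = 6+8+7+4 = 25 ⇒ 25 days.
Keynotes is on the critical path; changing it to 4 makes that path 21 days.
Now CFP→Reviews→Registration→AVSetup = 6+1+1+17 = 25 is longest, so the finish becomes 25 days.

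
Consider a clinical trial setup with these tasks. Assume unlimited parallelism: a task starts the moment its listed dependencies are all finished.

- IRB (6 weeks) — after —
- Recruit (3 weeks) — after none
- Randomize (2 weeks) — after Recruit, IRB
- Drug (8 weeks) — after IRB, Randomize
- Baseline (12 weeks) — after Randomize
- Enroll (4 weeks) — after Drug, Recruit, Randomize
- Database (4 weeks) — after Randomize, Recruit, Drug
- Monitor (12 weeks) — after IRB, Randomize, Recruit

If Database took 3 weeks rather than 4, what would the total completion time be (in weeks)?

As given, the longest chain is IRB→Randomize→Drug→Database = 6+2+8+4 = 20, so the finish is 20 weeks.
Database lies on that path, so at 3 weeks the path becomes 19 weeks.
Now IRB→Randomize→Drug→Enroll = 6+2+8+4 = 20 is longest, so the finish becomes 20 weeks.

20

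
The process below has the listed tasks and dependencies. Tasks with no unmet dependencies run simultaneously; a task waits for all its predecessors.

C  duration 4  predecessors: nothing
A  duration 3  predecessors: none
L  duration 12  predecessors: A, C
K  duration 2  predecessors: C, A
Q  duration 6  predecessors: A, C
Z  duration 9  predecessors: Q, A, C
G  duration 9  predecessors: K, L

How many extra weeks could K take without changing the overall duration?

The longest chain is C→L→G = 4+12+9 = 25; overall finish 25 weeks.
K finishes as early as 6 and must finish by 16.
Slack of K = 14 − 4 = 10 weeks.

10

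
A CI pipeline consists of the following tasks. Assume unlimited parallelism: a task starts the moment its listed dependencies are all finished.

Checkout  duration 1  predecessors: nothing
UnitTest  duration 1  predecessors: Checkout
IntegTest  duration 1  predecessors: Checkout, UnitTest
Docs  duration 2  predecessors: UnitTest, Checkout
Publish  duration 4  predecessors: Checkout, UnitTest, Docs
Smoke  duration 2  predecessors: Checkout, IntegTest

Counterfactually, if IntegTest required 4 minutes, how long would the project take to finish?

8

Baseline: Checkout→UnitTest→Docs→Publish = 1+1+2+4 = 8 → 8 minutes.
The longest path through IntegTest is only 5 minutes, so IntegTest has float 3.
New critical path: Checkout→UnitTest→IntegTest→Smoke = 1+1+4+2 = 8 ⇒ 8 minutes.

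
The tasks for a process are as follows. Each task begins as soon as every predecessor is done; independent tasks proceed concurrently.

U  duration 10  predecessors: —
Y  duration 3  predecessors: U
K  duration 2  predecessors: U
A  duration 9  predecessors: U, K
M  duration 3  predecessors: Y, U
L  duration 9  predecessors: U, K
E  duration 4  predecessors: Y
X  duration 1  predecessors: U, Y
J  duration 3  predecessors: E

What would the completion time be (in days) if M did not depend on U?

Before: longest chain U→K→A = 10+2+9 = 21, finish 21.
Dropping U→M doesn't change M's earliest start (13); another predecessor still binds.
After: U→K→A = 10+2+9 = 21 → 21 days.

21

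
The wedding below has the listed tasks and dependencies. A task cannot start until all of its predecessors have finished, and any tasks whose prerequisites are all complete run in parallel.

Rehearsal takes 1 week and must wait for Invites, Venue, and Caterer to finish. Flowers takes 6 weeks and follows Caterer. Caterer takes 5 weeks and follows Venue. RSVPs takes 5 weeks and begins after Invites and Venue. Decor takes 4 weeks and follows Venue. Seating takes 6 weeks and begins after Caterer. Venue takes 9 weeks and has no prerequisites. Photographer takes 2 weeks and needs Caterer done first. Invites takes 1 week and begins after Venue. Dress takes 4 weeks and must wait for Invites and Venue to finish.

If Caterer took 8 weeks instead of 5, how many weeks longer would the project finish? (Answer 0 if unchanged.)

3

Baseline: Venue→Caterer→Flowers = 9+5+6 = 20 → 20 weeks.
Since Caterer is critical, the +3 change carries straight to that chain (now 23 weeks).
The critical path is still Venue→Caterer→Flowers; finish is now 23 weeks.
Change in finish: 23 − 20 = +3 weeks.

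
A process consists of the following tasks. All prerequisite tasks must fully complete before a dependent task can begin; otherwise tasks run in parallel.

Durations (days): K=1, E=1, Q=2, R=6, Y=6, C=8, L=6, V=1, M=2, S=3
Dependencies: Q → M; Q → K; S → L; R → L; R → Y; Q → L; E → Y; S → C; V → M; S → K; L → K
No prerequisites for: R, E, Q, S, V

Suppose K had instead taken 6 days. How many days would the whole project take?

As given, the longest chain is R→L→K = 6+6+1 = 13, so the finish is 13 days.
K is on the critical path; changing it to 6 makes that path 18 days.
No other chain overtakes it, so the finish is 18 days.

18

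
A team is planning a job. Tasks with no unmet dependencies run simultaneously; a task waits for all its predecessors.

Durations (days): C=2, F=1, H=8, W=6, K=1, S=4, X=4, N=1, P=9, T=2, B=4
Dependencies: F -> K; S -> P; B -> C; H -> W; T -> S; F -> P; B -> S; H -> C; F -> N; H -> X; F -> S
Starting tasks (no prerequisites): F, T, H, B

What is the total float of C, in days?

7

The longest chain is B→S→P = 4+4+9 = 17; overall finish 17 days.
C finishes as early as 10 and must finish by 17.
So C can slip 17 − 10 = 7 days.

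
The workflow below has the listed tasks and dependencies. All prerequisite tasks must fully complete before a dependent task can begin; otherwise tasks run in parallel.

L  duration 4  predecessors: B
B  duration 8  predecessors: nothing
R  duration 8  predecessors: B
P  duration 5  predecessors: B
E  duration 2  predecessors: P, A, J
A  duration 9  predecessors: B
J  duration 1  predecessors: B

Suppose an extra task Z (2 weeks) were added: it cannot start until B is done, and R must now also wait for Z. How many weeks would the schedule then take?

19

Originally the schedule takes 19 weeks.
With Z inserted, R now waits for max(B, Z).
New critical path: B→A→E = 8+9+2 = 19 ⇒ 19 weeks.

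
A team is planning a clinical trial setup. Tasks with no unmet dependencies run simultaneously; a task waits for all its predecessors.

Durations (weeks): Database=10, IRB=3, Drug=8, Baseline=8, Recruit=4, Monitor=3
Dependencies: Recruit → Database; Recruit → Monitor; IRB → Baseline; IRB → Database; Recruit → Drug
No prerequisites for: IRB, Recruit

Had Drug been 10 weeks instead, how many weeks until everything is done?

14

The binding path is Recruit→Database = 4+10 = 14; finish at 14 weeks.
Drug is off the critical path — its longest chain is 12 weeks, giving 2 of slack.
Now Recruit→Drug = 4+10 = 14 is longest, so the finish becomes 14 weeks.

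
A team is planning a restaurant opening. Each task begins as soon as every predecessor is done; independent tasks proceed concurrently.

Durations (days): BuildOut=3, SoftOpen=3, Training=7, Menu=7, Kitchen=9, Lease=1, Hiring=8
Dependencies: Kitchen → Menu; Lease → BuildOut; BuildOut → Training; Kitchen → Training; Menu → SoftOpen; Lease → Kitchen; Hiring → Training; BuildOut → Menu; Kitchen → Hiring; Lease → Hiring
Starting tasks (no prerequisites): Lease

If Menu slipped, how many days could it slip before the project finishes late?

5

The longest chain is Lease→Kitchen→Hiring→Training = 1+9+8+7 = 25; overall finish 25 days.
The longest chain containing Menu totals 20 days.
Slack of Menu = 15 − 10 = 5 days.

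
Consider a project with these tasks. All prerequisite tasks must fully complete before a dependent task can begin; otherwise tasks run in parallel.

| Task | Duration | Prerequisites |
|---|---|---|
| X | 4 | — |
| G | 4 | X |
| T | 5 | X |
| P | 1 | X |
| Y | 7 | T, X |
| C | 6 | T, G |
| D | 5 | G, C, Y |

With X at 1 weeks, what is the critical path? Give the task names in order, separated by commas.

The binding path is X→T→Y→D = 4+5+7+5 = 21; finish at 21 weeks.
X is on the critical path; changing it to 1 makes that path 18 weeks.
No other chain overtakes it, so the finish is 18 weeks.

X, T, Y, D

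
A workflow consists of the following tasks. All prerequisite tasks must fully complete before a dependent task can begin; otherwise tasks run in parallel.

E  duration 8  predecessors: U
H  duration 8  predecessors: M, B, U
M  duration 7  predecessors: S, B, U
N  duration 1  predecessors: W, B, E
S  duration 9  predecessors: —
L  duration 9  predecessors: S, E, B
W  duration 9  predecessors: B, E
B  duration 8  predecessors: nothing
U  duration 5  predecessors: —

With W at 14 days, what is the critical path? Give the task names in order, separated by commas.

U, E, W, N

As given, the longest chain is S→M→H = 9+7+8 = 24, so the finish is 24 days.
W is off the critical path — its longest chain is 23 days, giving 1 of slack.
The binding chain switches to U→E→W→N = 5+8+14+1 = 28; finish 28 days.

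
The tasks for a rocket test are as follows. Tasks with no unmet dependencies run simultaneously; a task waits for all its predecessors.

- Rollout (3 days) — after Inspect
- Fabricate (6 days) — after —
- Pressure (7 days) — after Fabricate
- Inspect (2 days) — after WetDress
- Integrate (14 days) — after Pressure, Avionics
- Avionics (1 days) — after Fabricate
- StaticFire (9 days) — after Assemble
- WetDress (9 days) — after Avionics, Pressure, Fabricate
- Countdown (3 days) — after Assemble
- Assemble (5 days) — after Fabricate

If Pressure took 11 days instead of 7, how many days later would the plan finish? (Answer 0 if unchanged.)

4

The binding path is Fabricate→Pressure→WetDress→Inspect→Rollout = 6+7+9+2+3 = 27; finish at 27 days.
Since Pressure is critical, the +4 change carries straight to that chain (now 31 days).
That remains the longest chain; total 31 days.
Change in finish: 31 − 27 = +4 days.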